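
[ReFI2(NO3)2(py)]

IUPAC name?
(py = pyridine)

There is no counter-ion, so the complex is neutral overall.
Ligand charges: 1×pyridine (neutral), 2×iodo (-1 each), 1×fluoro (-1 each), 2×nitrato (-1 each); total -5. So Re + (-5) = 0, giving Re = +5.
Ligands are named alphabetically: fluoro before iodo before nitrato before pyridine.

fluorodiiododinitrato(pyridine)rhenium(V)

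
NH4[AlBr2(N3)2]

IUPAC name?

ammonium diazidodibromoaluminate(III)

The 1 ammonium counter-ion carries a total charge of +1, so each complex ion is 1−.
Ligand charges: 2×azido (-1 each), 2×bromo (-1 each); total -4. So Al + (-4) = 1−, giving Al = +3.
Ligands are named alphabetically: azido before bromo.
The complex ion is anionic, so aluminium takes the -ate form aluminate(III).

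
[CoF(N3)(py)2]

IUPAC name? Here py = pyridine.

azidofluorobis(pyridine)cobalt(II)

There is no counter-ion, so the complex is neutral overall.
Ligand charges: 1×fluoro (-1 each), 1×azido (-1 each), 2×pyridine (neutral); total -2. So Co + (-2) = 0, giving Co = +2.
Ligands are named alphabetically: azido before fluoro before pyridine.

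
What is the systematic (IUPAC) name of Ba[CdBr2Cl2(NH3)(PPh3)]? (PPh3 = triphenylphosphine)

barium amminedibromodichloro(triphenylphosphine)cadmate(II)

The 1 barium counter-ion carries a total charge of +2, so each complex ion is 2−.
Ligand charges: 1×ammine (neutral), 2×chloro (-1 each), 1×triphenylphosphine (neutral), 2×bromo (-1 each); total -4. So Cd + (-4) = 2−, giving Cd = +2.
The complex ion is anionic, so cadmium takes the -ate form cadmate(II).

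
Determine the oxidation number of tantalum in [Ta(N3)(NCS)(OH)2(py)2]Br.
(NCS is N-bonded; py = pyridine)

1 bromide outside the brackets (-1 each) → the complex ion is 1+.
Ligand charges: 2×OH = -2; 1×NCS = -1; 2×py neutral; 1×N3 = -1; sum -4.
Ta + (-4) = 1+ ⇒ Ta is +5.

+5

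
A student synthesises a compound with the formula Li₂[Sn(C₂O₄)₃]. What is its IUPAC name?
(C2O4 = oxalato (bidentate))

lithium trioxalatostannate(IV)

The 2 lithium counter-ions carry a total charge of +2, so each complex ion is 2−.
Ligand charges: 3×oxalato (-2 each); total -6. So Sn + (-6) = 2−, giving Sn = +4.
The complex ion is anionic, so tin takes the -ate form stannate(IV).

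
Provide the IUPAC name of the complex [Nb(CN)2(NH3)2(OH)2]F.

diamminedicyanodihydroxoniobium(V) fluoride

The 1 fluoride counter-ion carries a total charge of -1, so each complex ion is 1+.
Ligand charges: 2×hydroxo (-1 each), 2×cyano (-1 each), 2×ammine (neutral); total -4. So Nb + (-4) = 1+, giving Nb = +5.
Ligands are named alphabetically: ammine before cyano before hydroxo.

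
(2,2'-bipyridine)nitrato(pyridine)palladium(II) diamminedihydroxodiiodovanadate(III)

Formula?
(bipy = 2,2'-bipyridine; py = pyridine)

Cation [Pd…]: ligand charges -1, Pd(II) ⇒ ion charge 1+.
Anion [V…]: ligand charges -4, V(III) ⇒ ion charge 1−.
One 1+ cation balances one 1− anion.

[Pd(bipy)(NO3)(py)][VI2(NH3)2(OH)2]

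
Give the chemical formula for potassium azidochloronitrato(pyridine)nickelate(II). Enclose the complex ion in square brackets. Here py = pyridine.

Ligands: 1 nitrato (NO3, -1), 1 pyridine (py, neutral), 1 chloro (Cl, -1), 1 azido (N3, -1). Ligand charge sum = -3.
Charge balance with potassium (+1) requires 1 complex ion per 1 potassium.

K[NiCl(N3)(NO3)(py)]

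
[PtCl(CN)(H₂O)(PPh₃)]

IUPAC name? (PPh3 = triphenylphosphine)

There is no counter-ion, so the complex is neutral overall.
Ligand charges: 1×cyano (-1 each), 1×aqua (neutral), 1×triphenylphosphine (neutral), 1×chloro (-1 each); total -2. So Pt + (-2) = 0, giving Pt = +2.
Ligands are named alphabetically: aqua before chloro before cyano before triphenylphosphine.

aquachlorocyano(triphenylphosphine)platinum(II)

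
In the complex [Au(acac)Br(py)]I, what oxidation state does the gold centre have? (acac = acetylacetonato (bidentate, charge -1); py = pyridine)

+3

1 iodide outside the brackets (-1 each) → the complex ion is 1+.
Ligand charges: 1×acac = -1; 1×Br = -1; 1×py neutral; sum -2.
Au + (-2) = 1+ ⇒ Au is +3.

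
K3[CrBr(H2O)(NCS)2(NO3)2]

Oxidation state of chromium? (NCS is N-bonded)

3 potassium outside the brackets (+1 each) → the complex ion is 3−.
Ligand charges: 2×NO3 = -2; 2×NCS = -2; 1×H2O neutral; 1×Br = -1; sum -5.
Cr + (-5) = 3− ⇒ Cr is +2.

+2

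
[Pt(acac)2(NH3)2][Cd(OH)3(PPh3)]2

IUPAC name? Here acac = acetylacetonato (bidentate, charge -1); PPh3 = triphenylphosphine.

Cadmium is always +2 in its complexes; the anion's ligand charges sum to -3, so the complex anion is 1−.
With 2 anions per cation, the cation must be 2×1 = 2+.
Cation: ligand charges sum to -2; for the ion to be 2+, Pt = +4.

bis(acetylacetonato)diammineplatinum(IV) trihydroxo(triphenylphosphine)cadmate(II)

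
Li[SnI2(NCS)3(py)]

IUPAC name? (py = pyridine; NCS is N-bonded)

lithium diiodotriisothiocyanato(pyridine)stannate(IV)

The 1 lithium counter-ion carries a total charge of +1, so each complex ion is 1−.
Ligand charges: 2×iodo (-1 each), 1×pyridine (neutral), 3×isothiocyanato (-1 each); total -5. So Sn + (-5) = 1−, giving Sn = +4.
Ligands are named alphabetically: iodo before isothiocyanato before pyridine.
The complex ion is anionic, so tin takes the -ate form stannate(IV).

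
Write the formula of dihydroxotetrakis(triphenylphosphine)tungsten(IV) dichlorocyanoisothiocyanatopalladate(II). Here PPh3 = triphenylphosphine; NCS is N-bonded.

Cation [W…]: ligand charges -2, W(IV) ⇒ ion charge 2+.
Anion [Pd…]: ligand charges -4, Pd(II) ⇒ ion charge 2−.

[W(OH)2(PPh3)4][PdCl2(CN)(NCS)]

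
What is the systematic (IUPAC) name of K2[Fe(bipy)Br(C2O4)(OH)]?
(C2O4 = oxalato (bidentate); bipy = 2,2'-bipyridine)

The 2 potassium counter-ions carry a total charge of +2, so each complex ion is 2−.
Ligand charges: 1×oxalato (-2 each), 1×bromo (-1 each), 1×2,2'-bipyridine (neutral), 1×hydroxo (-1 each); total -4. So Fe + (-4) = 2−, giving Fe = +2.
The complex ion is anionic, so iron takes the -ate form ferrate(II).

potassium (2,2'-bipyridine)bromohydroxooxalatoferrate(II)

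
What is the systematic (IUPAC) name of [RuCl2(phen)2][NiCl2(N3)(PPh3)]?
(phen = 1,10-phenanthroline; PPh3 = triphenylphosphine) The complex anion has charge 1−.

dichlorobis(1,10-phenanthroline)ruthenium(III) azidodichloro(triphenylphosphine)nickelate(II)

Both ions are complex: the cation is named first with the plain metal name, the anion second with the -ate form; each ion's ligands are alphabetised independently.
The complex anion is given as 1−; its ligand charges sum to -3, so Ni = +2.
A 1:1 salt means the cation carries the equal and opposite charge, 1+.
Cation: ligand charges sum to -2; for the ion to be 1+, Ru = +3.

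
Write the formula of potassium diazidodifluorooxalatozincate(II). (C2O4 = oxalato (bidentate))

Ligands: 2 fluoro (F, -1), 2 azido (N3, -1), 1 oxalato (C2O4, -2). Ligand charge sum = -6.
With Zn in oxidation state +2, the complex ion is [Zn...]^4−.
Charge balance with potassium (+1) requires 1 complex ion per 4 potassium.

K4[Zn(C2O4)F2(N3)2]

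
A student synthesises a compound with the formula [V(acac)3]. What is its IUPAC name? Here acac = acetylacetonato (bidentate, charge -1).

There is no counter-ion, so the complex is neutral overall.
Ligand charges: 3×acetylacetonato (-1 each); total -3. So V + (-3) = 0, giving V = +3.

tris(acetylacetonato)vanadium(III)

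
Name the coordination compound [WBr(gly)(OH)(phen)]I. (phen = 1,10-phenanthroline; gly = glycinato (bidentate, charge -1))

bromo(glycinato)hydroxo(1,10-phenanthroline)tungsten(IV) iodide

The 1 iodide counter-ion carries a total charge of -1, so each complex ion is 1+.
Ligand charges: 1×bromo (-1 each), 1×1,10-phenanthroline (neutral), 1×hydroxo (-1 each), 1×glycinato (-1 each); total -3. So W + (-3) = 1+, giving W = +4.
Ligands are named alphabetically: bromo before glycinato before hydroxo before phenanthroline.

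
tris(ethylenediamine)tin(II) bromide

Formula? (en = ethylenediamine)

[Sn(en)3]Br2

Ligands: 3 ethylenediamine (en, neutral). Ligand charge sum = 0.
With Sn in oxidation state +2, the complex ion is [Sn...]^2+.
Charge balance with bromide (-1) requires 1 complex ion per 2 bromide.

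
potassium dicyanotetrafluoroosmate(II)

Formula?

Ligands: 4 fluoro (F, -1), 2 cyano (CN, -1). Ligand charge sum = -6.
With Os in oxidation state +2, the complex ion is [Os...]^4−.
Charge balance with potassium (+1) requires 1 complex ion per 4 potassium.

K4[Os(CN)2F4]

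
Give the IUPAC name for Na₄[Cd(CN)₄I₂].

The 4 sodium counter-ions carry a total charge of +4, so each complex ion is 4−.
Ligand charges: 4×cyano (-1 each), 2×iodo (-1 each); total -6. So Cd + (-6) = 4−, giving Cd = +2.
Ligands are named alphabetically: cyano before iodo.
The complex ion is anionic, so cadmium takes the -ate form cadmate(II).

sodium tetracyanodiiodocadmate(II)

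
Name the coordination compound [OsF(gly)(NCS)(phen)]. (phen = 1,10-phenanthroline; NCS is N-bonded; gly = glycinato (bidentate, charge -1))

There is no counter-ion, so the complex is neutral overall.
Ligand charges: 1×1,10-phenanthroline (neutral), 1×isothiocyanato (-1 each), 1×glycinato (-1 each), 1×fluoro (-1 each); total -3. So Os + (-3) = 0, giving Os = +3.
Ligands are named alphabetically: fluoro before glycinato before isothiocyanato before phenanthroline.

fluoro(glycinato)isothiocyanato(1,10-phenanthroline)osmium(III)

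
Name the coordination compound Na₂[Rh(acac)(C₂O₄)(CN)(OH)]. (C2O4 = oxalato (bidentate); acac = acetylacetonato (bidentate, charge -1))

The 2 sodium counter-ions carry a total charge of +2, so each complex ion is 2−.
Ligand charges: 1×cyano (-1 each), 1×oxalato (-2 each), 1×hydroxo (-1 each), 1×acetylacetonato (-1 each); total -5. So Rh + (-5) = 2−, giving Rh = +3.
Ligands are named alphabetically: acetylacetonato before cyano before hydroxo before oxalato.
The complex ion is anionic, so rhodium takes the -ate form rhodate(III).

sodium (acetylacetonato)cyanohydroxooxalatorhodate(III)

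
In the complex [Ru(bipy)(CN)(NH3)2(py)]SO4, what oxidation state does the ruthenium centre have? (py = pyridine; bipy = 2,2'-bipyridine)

1 sulfate outside the brackets (-2 each) → the complex ion is 2+.
Ligand charges: 1×CN = -1; 2×NH3 neutral; 1×py neutral; 1×bipy neutral; sum -1.
Ru + (-1) = 2+ ⇒ Ru is +3.

+3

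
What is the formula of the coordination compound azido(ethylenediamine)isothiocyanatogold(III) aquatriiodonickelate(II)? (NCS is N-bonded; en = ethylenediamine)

Cation [Au…]: ligand charges -2, Au(III) ⇒ ion charge 1+.
Anion [Ni…]: ligand charges -3, Ni(II) ⇒ ion charge 1−.
One 1+ cation balances one 1− anion.

[Au(en)(N3)(NCS)][Ni(H2O)I3]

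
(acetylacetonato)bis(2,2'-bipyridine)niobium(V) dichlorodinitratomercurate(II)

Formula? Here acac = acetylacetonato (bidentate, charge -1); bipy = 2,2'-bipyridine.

Cation [Nb…]: ligand charges -1, Nb(V) ⇒ ion charge 4+.
Anion [Hg…]: ligand charges -4, Hg(II) ⇒ ion charge 2−.
One 4+ cation requires 2 of the 2− anion.

[Nb(acac)(bipy)2][HgCl2(NO3)2]2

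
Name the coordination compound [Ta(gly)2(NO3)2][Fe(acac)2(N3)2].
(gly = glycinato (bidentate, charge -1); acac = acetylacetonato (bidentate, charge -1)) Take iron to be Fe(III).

bis(glycinato)dinitratotantalum(V) bis(acetylacetonato)diazidoferrate(III)

Fe is given as +3; the anion's ligand charges sum to -4, so the complex anion is 1−.
A 1:1 salt means the cation carries the equal and opposite charge, 1+.
Cation: ligand charges sum to -4; for the ion to be 1+, Ta = +5.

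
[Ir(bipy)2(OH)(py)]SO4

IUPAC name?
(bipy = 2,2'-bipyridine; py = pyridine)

The 1 sulfate counter-ion carries a total charge of -2, so each complex ion is 2+.
Ligand charges: 2×2,2'-bipyridine (neutral), 1×pyridine (neutral), 1×hydroxo (-1 each); total -1. So Ir + (-1) = 2+, giving Ir = +3.
Ligands are named alphabetically: bipyridine before hydroxo before pyridine.

bis(2,2'-bipyridine)hydroxo(pyridine)iridium(III) sulfate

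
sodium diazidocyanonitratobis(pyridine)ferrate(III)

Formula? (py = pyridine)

Ligands: 1 cyano (CN, -1), 1 nitrato (NO3, -1), 2 azido (N3, -1), 2 pyridine (py, neutral). Ligand charge sum = -4.
With Fe in oxidation state +3, the complex ion is [Fe...]^1−.
Charge balance with sodium (+1) requires 1 complex ion per 1 sodium.

Na[Fe(CN)(N3)2(NO3)(py)2]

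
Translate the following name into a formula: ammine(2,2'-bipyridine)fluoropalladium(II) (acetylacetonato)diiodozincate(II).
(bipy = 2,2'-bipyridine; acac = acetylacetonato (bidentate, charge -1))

Cation [Pd…]: ligand charges -1, Pd(II) ⇒ ion charge 1+.
Anion [Zn…]: ligand charges -3, Zn(II) ⇒ ion charge 1−.
One 1+ cation balances one 1− anion.

[Pd(bipy)F(NH3)][Zn(acac)I2]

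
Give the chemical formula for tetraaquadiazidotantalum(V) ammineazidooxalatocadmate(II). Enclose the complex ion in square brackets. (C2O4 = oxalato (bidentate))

[Ta(H2O)4(N3)2][Cd(C2O4)(N3)(NH3)]3

Cation [Ta…]: ligand charges -2, Ta(V) ⇒ ion charge 3+.
Anion [Cd…]: ligand charges -3, Cd(II) ⇒ ion charge 1−.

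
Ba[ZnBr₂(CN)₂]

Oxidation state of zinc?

+2

1 barium outside the brackets (+2 each) → the complex ion is 2−.
Ligand charges: 2×Br = -2; 2×CN = -2; sum -4.
Zn + (-4) = 2− ⇒ Zn is +2.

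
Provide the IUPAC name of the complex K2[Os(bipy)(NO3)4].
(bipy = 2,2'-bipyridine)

The 2 potassium counter-ions carry a total charge of +2, so each complex ion is 2−.
Ligand charges: 1×2,2'-bipyridine (neutral), 4×nitrato (-1 each); total -4. So Os + (-4) = 2−, giving Os = +2.
Ligands are named alphabetically: bipyridine before nitrato.
The complex ion is anionic, so osmium takes the -ate form osmate(II).

potassium (2,2'-bipyridine)tetranitratoosmate(II)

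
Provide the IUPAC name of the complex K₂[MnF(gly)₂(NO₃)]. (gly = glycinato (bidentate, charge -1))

The 2 potassium counter-ions carry a total charge of +2, so each complex ion is 2−.
Ligand charges: 2×glycinato (-1 each), 1×fluoro (-1 each), 1×nitrato (-1 each); total -4. So Mn + (-4) = 2−, giving Mn = +2.
Ligands are named alphabetically: fluoro before glycinato before nitrato.
The complex ion is anionic, so manganese takes the -ate form manganate(II).

potassium fluorobis(glycinato)nitratomanganate(II)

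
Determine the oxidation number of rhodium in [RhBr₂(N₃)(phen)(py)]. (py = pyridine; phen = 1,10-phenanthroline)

+3

No counter-ion: the bracketed complex is neutral.
Ligand charges: 1×py neutral; 1×phen neutral; 2×Br = -2; 1×N3 = -1; sum -3.
Rh + (-3) = 0 ⇒ Rh is +3.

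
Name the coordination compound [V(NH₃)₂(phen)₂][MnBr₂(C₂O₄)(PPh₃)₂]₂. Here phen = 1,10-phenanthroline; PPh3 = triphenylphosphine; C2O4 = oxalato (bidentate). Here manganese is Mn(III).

diamminebis(1,10-phenanthroline)vanadium(II) dibromooxalatobis(triphenylphosphine)manganate(III)

Both ions are complex: the cation is named first with the plain metal name, the anion second with the -ate form; each ion's ligands are alphabetised independently.
Mn is given as +3; the anion's ligand charges sum to -4, so the complex anion is 1−.
With 2 anions per cation, the cation must be 2×1 = 2+.
Cation: ligand charges sum to 0; for the ion to be 2+, V = +2.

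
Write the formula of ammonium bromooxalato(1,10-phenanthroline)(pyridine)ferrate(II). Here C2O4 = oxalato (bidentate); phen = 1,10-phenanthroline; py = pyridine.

Ligands: 1 bromo (Br, -1), 1 oxalato (C2O4, -2), 1 1,10-phenanthroline (phen, neutral), 1 pyridine (py, neutral). Ligand charge sum = -3.
With Fe in oxidation state +2, the complex ion is [Fe...]^1−.
Charge balance with ammonium (+1) requires 1 complex ion per 1 ammonium.

NH4[FeBr(C2O4)(phen)(py)]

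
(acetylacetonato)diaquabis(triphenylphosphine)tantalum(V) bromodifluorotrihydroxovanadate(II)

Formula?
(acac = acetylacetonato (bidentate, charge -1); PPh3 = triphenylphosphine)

Cation [Ta…]: ligand charges -1, Ta(V) ⇒ ion charge 4+.
Anion [V…]: ligand charges -6, V(II) ⇒ ion charge 4−.

[Ta(acac)(H2O)2(PPh3)2][VBrF2(OH)3]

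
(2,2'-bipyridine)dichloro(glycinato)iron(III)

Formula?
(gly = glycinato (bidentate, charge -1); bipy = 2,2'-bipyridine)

Ligands: 2 chloro (Cl, -1), 1 glycinato (gly, -1), 1 2,2'-bipyridine (bipy, neutral). Ligand charge sum = -3.
With Fe in oxidation state +3, the complex ion is [Fe...].

[Fe(bipy)Cl2(gly)]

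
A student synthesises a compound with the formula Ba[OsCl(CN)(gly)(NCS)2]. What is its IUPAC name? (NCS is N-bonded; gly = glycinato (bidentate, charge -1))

barium chlorocyano(glycinato)diisothiocyanatoosmate(III)

The 1 barium counter-ion carries a total charge of +2, so each complex ion is 2−.
Ligand charges: 1×cyano (-1 each), 2×isothiocyanato (-1 each), 1×chloro (-1 each), 1×glycinato (-1 each); total -5. So Os + (-5) = 2−, giving Os = +3.
The complex ion is anionic, so osmium takes the -ate form osmate(III).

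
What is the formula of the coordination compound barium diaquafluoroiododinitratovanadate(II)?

Ligands: 1 iodo (I, -1), 2 nitrato (NO3, -1), 2 aqua (H2O, neutral), 1 fluoro (F, -1). Ligand charge sum = -4.
With V in oxidation state +2, the complex ion is [V...]^2−.
Charge balance with barium (+2) requires 1 complex ion per 1 barium.

Ba[VF(H2O)2I(NO3)2]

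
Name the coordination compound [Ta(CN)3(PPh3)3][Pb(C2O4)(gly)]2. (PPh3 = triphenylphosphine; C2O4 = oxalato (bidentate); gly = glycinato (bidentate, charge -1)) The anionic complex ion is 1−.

tricyanotris(triphenylphosphine)tantalum(V) (glycinato)oxalatoplumbate(II)

The complex anion is given as 1−; its ligand charges sum to -3, so Pb = +2.
With 2 anions per cation, the cation must be 2×1 = 2+.
Cation: ligand charges sum to -3; for the ion to be 2+, Ta = +5.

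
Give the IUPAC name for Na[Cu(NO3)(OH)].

sodium hydroxonitratocuprate(I)

The 1 sodium counter-ion carries a total charge of +1, so each complex ion is 1−.
Ligand charges: 1×hydroxo (-1 each), 1×nitrato (-1 each); total -2. So Cu + (-2) = 1−, giving Cu = +1.
The complex ion is anionic, so copper takes the -ate form cuprate(I).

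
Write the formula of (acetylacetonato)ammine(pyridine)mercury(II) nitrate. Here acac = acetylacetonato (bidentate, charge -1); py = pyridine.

[Hg(acac)(NH3)(py)]NO3

Ligands: 1 acetylacetonato (acac, -1), 1 ammine (NH3, neutral), 1 pyridine (py, neutral). Ligand charge sum = -1.
With Hg in oxidation state +2, the complex ion is [Hg...]^1+.
Charge balance with nitrate (-1) requires 1 complex ion per 1 nitrate.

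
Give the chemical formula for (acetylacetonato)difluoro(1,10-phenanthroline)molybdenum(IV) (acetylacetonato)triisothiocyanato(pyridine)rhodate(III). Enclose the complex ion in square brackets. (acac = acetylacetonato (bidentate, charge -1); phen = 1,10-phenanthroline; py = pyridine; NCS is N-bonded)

[Mo(acac)F2(phen)][Rh(acac)(NCS)3(py)]

Cation [Mo…]: ligand charges -3, Mo(IV) ⇒ ion charge 1+.
Anion [Rh…]: ligand charges -4, Rh(III) ⇒ ion charge 1−.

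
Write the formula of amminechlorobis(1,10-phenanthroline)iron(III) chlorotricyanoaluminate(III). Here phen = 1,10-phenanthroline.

Cation [Fe…]: ligand charges -1, Fe(III) ⇒ ion charge 2+.
Anion [Al…]: ligand charges -4, Al(III) ⇒ ion charge 1−.
One 2+ cation requires 2 of the 1− anion.

[FeCl(NH3)(phen)2][AlCl(CN)3]2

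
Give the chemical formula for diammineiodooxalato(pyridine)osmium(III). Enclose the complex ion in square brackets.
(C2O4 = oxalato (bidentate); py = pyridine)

Ligands: 1 iodo (I, -1), 1 oxalato (C2O4, -2), 2 ammine (NH3, neutral), 1 pyridine (py, neutral). Ligand charge sum = -3.
With Os in oxidation state +3, the complex ion is [Os...].

[Os(C2O4)I(NH3)2(py)]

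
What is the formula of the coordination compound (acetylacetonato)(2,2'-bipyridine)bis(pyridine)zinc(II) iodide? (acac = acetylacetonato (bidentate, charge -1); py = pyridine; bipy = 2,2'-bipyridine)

[Zn(acac)(bipy)(py)2]I

Ligands: 1 acetylacetonato (acac, -1), 2 pyridine (py, neutral), 1 2,2'-bipyridine (bipy, neutral). Ligand charge sum = -1.
With Zn in oxidation state +2, the complex ion is [Zn...]^1+.
Charge balance with iodide (-1) requires 1 complex ion per 1 iodide.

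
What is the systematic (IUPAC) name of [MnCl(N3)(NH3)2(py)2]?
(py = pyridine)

There is no counter-ion, so the complex is neutral overall.
Ligand charges: 2×ammine (neutral), 1×chloro (-1 each), 1×azido (-1 each), 2×pyridine (neutral); total -2. So Mn + (-2) = 0, giving Mn = +2.
Ligands are named alphabetically: ammine before azido before chloro before pyridine.

diammineazidochlorobis(pyridine)manganese(II)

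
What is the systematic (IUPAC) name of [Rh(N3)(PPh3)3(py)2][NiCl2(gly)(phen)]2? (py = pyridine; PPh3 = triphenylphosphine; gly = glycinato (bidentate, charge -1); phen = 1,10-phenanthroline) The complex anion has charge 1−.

The complex anion is given as 1−; its ligand charges sum to -3, so Ni = +2.
With 2 anions per cation, the cation must be 2×1 = 2+.
Cation: ligand charges sum to -1; for the ion to be 2+, Rh = +3.

azidobis(pyridine)tris(triphenylphosphine)rhodium(III) dichloro(glycinato)(1,10-phenanthroline)nickelate(II)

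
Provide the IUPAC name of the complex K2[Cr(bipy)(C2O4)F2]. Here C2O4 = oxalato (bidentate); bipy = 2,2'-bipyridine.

The 2 potassium counter-ions carry a total charge of +2, so each complex ion is 2−.
Ligand charges: 1×oxalato (-2 each), 2×fluoro (-1 each), 1×2,2'-bipyridine (neutral); total -4. So Cr + (-4) = 2−, giving Cr = +2.
Ligands are named alphabetically: bipyridine before fluoro before oxalato.
The complex ion is anionic, so chromium takes the -ate form chromate(II).

potassium (2,2'-bipyridine)difluorooxalatochromate(II)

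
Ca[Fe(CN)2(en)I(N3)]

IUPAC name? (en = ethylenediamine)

The 1 calcium counter-ion carries a total charge of +2, so each complex ion is 2−.
Ligand charges: 1×iodo (-1 each), 2×cyano (-1 each), 1×ethylenediamine (neutral), 1×azido (-1 each); total -4. So Fe + (-4) = 2−, giving Fe = +2.
Ligands are named alphabetically: azido before cyano before ethylenediamine before iodo.
The complex ion is anionic, so iron takes the -ate form ferrate(II).

calcium azidodicyano(ethylenediamine)iodoferrate(II)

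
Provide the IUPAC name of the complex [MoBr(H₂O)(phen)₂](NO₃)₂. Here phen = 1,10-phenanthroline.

The 2 nitrate counter-ions carry a total charge of -2, so each complex ion is 2+.
Ligand charges: 1×bromo (-1 each), 1×aqua (neutral), 2×1,10-phenanthroline (neutral); total -1. So Mo + (-1) = 2+, giving Mo = +3.
Ligands are named alphabetically: aqua before bromo before phenanthroline.

aquabromobis(1,10-phenanthroline)molybdenum(III) nitrate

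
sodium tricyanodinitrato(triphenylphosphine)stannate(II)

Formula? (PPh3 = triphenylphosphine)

Ligands: 1 triphenylphosphine (PPh3, neutral), 3 cyano (CN, -1), 2 nitrato (NO3, -1). Ligand charge sum = -5.
With Sn in oxidation state +2, the complex ion is [Sn...]^3−.
Charge balance with sodium (+1) requires 1 complex ion per 3 sodium.

Na3[Sn(CN)3(NO3)2(PPh3)]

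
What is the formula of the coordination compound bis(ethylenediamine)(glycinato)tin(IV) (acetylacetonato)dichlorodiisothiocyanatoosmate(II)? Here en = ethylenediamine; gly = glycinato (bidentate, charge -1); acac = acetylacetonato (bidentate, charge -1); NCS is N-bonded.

Cation [Sn…]: ligand charges -1, Sn(IV) ⇒ ion charge 3+.
Anion [Os…]: ligand charges -5, Os(II) ⇒ ion charge 3−.

[Sn(en)2(gly)][Os(acac)Cl2(NCS)2]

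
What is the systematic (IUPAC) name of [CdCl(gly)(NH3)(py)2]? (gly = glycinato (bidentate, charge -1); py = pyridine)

There is no counter-ion, so the complex is neutral overall.
Ligand charges: 1×glycinato (-1 each), 1×ammine (neutral), 1×chloro (-1 each), 2×pyridine (neutral); total -2. So Cd + (-2) = 0, giving Cd = +2.
Ligands are named alphabetically: ammine before chloro before glycinato before pyridine.

amminechloro(glycinato)bis(pyridine)cadmium(II)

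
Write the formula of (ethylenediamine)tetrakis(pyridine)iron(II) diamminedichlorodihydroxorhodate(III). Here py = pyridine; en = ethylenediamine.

Cation [Fe…]: ligand charges 0, Fe(II) ⇒ ion charge 2+.
Anion [Rh…]: ligand charges -4, Rh(III) ⇒ ion charge 1−.

[Fe(en)(py)4][RhCl2(NH3)2(OH)2]2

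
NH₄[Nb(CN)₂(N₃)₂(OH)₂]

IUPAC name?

ammonium diazidodicyanodihydroxoniobate(V)

The 1 ammonium counter-ion carries a total charge of +1, so each complex ion is 1−.
Ligand charges: 2×azido (-1 each), 2×hydroxo (-1 each), 2×cyano (-1 each); total -6. So Nb + (-6) = 1−, giving Nb = +5.
Ligands are named alphabetically: azido before cyano before hydroxo.
The complex ion is anionic, so niobium takes the -ate form niobate(V).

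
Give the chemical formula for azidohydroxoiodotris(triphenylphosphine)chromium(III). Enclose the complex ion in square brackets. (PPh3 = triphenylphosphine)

[CrI(N3)(OH)(PPh3)3]

Ligands: 3 triphenylphosphine (PPh3, neutral), 1 azido (N3, -1), 1 iodo (I, -1), 1 hydroxo (OH, -1). Ligand charge sum = -3.
With Cr in oxidation state +3, the complex ion is [Cr...].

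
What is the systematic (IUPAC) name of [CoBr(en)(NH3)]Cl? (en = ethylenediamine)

The 1 chloride counter-ion carries a total charge of -1, so each complex ion is 1+.
Ligand charges: 1×ammine (neutral), 1×ethylenediamine (neutral), 1×bromo (-1 each); total -1. So Co + (-1) = 1+, giving Co = +2.
Ligands are named alphabetically: ammine before bromo before ethylenediamine.

amminebromo(ethylenediamine)cobalt(II) chloride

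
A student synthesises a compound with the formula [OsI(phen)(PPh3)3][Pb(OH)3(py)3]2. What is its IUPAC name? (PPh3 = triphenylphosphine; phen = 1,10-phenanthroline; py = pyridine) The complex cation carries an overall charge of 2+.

iodo(1,10-phenanthroline)tris(triphenylphosphine)osmium(III) trihydroxotris(pyridine)plumbate(II)

Both ions are complex: the cation is named first with the plain metal name, the anion second with the -ate form; each ion's ligands are alphabetised independently.
The complex cation is given as 2+; its ligand charges sum to -1, so Os = +3.
With 2 anions per cation, each anion must be 2/2 = 1−.
Anion: ligand charges sum to -3; for the ion to be 1−, Pb = +2.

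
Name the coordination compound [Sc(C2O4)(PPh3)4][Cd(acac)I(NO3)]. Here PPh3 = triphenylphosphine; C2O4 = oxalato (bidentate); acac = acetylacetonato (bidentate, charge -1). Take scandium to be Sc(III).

oxalatotetrakis(triphenylphosphine)scandium(III) (acetylacetonato)iodonitratocadmate(II)

Both ions are complex: the cation is named first with the plain metal name, the anion second with the -ate form; each ion's ligands are alphabetised independently.
Sc is given as +3; the cation's ligand charges sum to -2, so the complex cation is 1+.
A 1:1 salt means the anion carries the equal and opposite charge, 1−.
Anion: ligand charges sum to -3; for the ion to be 1−, Cd = +2.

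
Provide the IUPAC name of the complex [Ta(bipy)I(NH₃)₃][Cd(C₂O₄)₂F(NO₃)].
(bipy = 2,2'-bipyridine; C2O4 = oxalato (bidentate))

triammine(2,2'-bipyridine)iodotantalum(V) fluoronitratodioxalatocadmate(II)

Cadmium is always +2 in its complexes; the anion's ligand charges sum to -6, so the complex anion is 4−.
A 1:1 salt means the cation carries the equal and opposite charge, 4+.
Cation: ligand charges sum to -1; for the ion to be 4+, Ta = +5.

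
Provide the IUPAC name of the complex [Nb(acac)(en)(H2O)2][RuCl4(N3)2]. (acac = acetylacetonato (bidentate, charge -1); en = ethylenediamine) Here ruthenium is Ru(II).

(acetylacetonato)diaqua(ethylenediamine)niobium(V) diazidotetrachlororuthenate(II)

Ru is given as +2; the anion's ligand charges sum to -6, so the complex anion is 4−.
A 1:1 salt means the cation carries the equal and opposite charge, 4+.
Cation: ligand charges sum to -1; for the ion to be 4+, Nb = +5.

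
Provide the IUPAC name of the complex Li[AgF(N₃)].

The 1 lithium counter-ion carries a total charge of +1, so each complex ion is 1−.
Ligand charges: 1×azido (-1 each), 1×fluoro (-1 each); total -2. So Ag + (-2) = 1−, giving Ag = +1.
Ligands are named alphabetically: azido before fluoro.
The complex ion is anionic, so silver takes the -ate form argentate(I).

lithium azidofluoroargentate(I)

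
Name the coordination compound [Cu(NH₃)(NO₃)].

amminenitratocopper(I)

There is no counter-ion, so the complex is neutral overall.
Ligand charges: 1×ammine (neutral), 1×nitrato (-1 each); total -1. So Cu + (-1) = 0, giving Cu = +1.
Ligands are named alphabetically: ammine before nitrato.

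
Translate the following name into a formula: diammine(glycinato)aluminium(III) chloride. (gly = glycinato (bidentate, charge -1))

[Al(gly)(NH3)2]Cl2

Ligands: 1 glycinato (gly, -1), 2 ammine (NH3, neutral). Ligand charge sum = -1.
Charge balance with chloride (-1) requires 1 complex ion per 2 chloride.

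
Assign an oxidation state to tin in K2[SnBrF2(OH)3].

2 potassium outside the brackets (+1 each) → the complex ion is 2−.
Ligand charges: 3×OH = -3; 1×Br = -1; 2×F = -2; sum -6.
Sn + (-6) = 2− ⇒ Sn is +4.

+4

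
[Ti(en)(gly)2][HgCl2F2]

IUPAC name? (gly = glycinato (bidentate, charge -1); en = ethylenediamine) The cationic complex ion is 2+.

(ethylenediamine)bis(glycinato)titanium(IV) dichlorodifluoromercurate(II)

The complex cation is given as 2+; its ligand charges sum to -2, so Ti = +4.
A 1:1 salt means the anion carries the equal and opposite charge, 2−.
Anion: ligand charges sum to -4; for the ion to be 2−, Hg = +2.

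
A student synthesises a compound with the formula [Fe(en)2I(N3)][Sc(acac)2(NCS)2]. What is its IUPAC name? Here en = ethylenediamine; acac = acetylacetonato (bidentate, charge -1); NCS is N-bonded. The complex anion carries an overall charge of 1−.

The complex anion is given as 1−; its ligand charges sum to -4, so Sc = +3.
A 1:1 salt means the cation carries the equal and opposite charge, 1+.
Cation: ligand charges sum to -2; for the ion to be 1+, Fe = +3.

azidobis(ethylenediamine)iodoiron(III) bis(acetylacetonato)diisothiocyanatoscandate(III)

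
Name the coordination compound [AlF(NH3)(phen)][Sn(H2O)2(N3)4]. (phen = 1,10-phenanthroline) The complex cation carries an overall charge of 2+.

amminefluoro(1,10-phenanthroline)aluminium(III) diaquatetraazidostannate(II)

Both ions are complex: the cation is named first with the plain metal name, the anion second with the -ate form; each ion's ligands are alphabetised independently.
The complex cation is given as 2+; its ligand charges sum to -1, so Al = +3.
A 1:1 salt means the anion carries the equal and opposite charge, 2−.
Anion: ligand charges sum to -4; for the ion to be 2−, Sn = +2.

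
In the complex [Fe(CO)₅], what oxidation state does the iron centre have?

0

No counter-ion: the bracketed complex is neutral.
Ligand charges: 5×CO neutral; sum 0.
Fe + (0) = 0 ⇒ Fe is 0.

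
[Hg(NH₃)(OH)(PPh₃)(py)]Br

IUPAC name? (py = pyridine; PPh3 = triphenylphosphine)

amminehydroxo(pyridine)(triphenylphosphine)mercury(II) bromide

The 1 bromide counter-ion carries a total charge of -1, so each complex ion is 1+.
Ligand charges: 1×pyridine (neutral), 1×triphenylphosphine (neutral), 1×ammine (neutral), 1×hydroxo (-1 each); total -1. So Hg + (-1) = 1+, giving Hg = +2.
Ligands are named alphabetically: ammine before hydroxo before pyridine before triphenylphosphine.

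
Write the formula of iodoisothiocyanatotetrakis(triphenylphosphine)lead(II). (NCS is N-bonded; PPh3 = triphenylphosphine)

Ligands: 1 isothiocyanato (NCS, -1), 1 iodo (I, -1), 4 triphenylphosphine (PPh3, neutral). Ligand charge sum = -2.
With Pb in oxidation state +2, the complex ion is [Pb...].

[PbI(NCS)(PPh3)4]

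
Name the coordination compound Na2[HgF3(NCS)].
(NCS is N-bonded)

sodium trifluoroisothiocyanatomercurate(II)

The 2 sodium counter-ions carry a total charge of +2, so each complex ion is 2−.
Ligand charges: 1×isothiocyanato (-1 each), 3×fluoro (-1 each); total -4. So Hg + (-4) = 2−, giving Hg = +2.
Ligands are named alphabetically: fluoro before isothiocyanato.
The complex ion is anionic, so mercury takes the -ate form mercurate(II).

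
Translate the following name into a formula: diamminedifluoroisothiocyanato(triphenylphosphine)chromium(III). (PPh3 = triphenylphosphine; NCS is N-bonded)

[CrF2(NCS)(NH3)2(PPh3)]

Ligands: 2 ammine (NH3, neutral), 1 triphenylphosphine (PPh3, neutral), 1 isothiocyanato (NCS, -1), 2 fluoro (F, -1). Ligand charge sum = -3.
With Cr in oxidation state +3, the complex ion is [Cr...].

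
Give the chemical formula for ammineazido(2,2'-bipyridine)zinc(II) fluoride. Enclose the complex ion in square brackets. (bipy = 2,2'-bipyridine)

Ligands: 1 2,2'-bipyridine (bipy, neutral), 1 azido (N3, -1), 1 ammine (NH3, neutral). Ligand charge sum = -1.
With Zn in oxidation state +2, the complex ion is [Zn...]^1+.
Charge balance with fluoride (-1) requires 1 complex ion per 1 fluoride.

[Zn(bipy)(N3)(NH3)]F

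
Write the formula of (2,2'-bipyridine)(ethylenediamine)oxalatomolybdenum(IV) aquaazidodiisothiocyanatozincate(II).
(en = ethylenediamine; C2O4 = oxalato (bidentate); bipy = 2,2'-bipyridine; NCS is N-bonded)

[Mo(bipy)(C2O4)(en)][Zn(H2O)(N3)(NCS)2]2

Cation [Mo…]: ligand charges -2, Mo(IV) ⇒ ion charge 2+.
Anion [Zn…]: ligand charges -3, Zn(II) ⇒ ion charge 1−.
One 2+ cation requires 2 of the 1− anion.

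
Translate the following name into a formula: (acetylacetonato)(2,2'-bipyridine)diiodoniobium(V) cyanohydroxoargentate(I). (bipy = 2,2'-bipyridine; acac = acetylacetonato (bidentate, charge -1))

Cation [Nb…]: ligand charges -3, Nb(V) ⇒ ion charge 2+.
Anion [Ag…]: ligand charges -2, Ag(I) ⇒ ion charge 1−.
One 2+ cation requires 2 of the 1− anion.

[Nb(acac)(bipy)I2][Ag(CN)(OH)]2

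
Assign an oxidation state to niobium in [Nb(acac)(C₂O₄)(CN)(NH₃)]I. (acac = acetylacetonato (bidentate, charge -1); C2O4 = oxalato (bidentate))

1 iodide outside the brackets (-1 each) → the complex ion is 1+.
Ligand charges: 1×acac = -1; 1×CN = -1; 1×C2O4 = -2; 1×NH3 neutral; sum -4.
Nb + (-4) = 1+ ⇒ Nb is +5.

+5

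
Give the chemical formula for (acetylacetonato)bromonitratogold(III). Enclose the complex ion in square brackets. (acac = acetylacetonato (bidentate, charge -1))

[Au(acac)Br(NO3)]

Ligands: 1 bromo (Br, -1), 1 nitrato (NO3, -1), 1 acetylacetonato (acac, -1). Ligand charge sum = -3.
With Au in oxidation state +3, the complex ion is [Au...].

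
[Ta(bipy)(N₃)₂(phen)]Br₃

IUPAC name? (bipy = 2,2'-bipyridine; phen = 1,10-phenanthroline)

diazido(2,2'-bipyridine)(1,10-phenanthroline)tantalum(V) bromide

The 3 bromide counter-ions carry a total charge of -3, so each complex ion is 3+.
Ligand charges: 1×2,2'-bipyridine (neutral), 1×1,10-phenanthroline (neutral), 2×azido (-1 each); total -2. So Ta + (-2) = 3+, giving Ta = +5.
Ligands are named alphabetically: azido before bipyridine before phenanthroline.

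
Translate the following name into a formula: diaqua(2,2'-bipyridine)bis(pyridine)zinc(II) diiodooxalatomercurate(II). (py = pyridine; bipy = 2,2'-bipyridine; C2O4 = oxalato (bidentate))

[Zn(bipy)(H2O)2(py)2][Hg(C2O4)I2]

Cation [Zn…]: ligand charges 0, Zn(II) ⇒ ion charge 2+.
Anion [Hg…]: ligand charges -4, Hg(II) ⇒ ion charge 2−.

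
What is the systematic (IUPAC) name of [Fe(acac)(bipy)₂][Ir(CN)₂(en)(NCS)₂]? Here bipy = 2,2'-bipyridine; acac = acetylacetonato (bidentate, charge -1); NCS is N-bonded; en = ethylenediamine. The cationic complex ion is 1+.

Both ions are complex: the cation is named first with the plain metal name, the anion second with the -ate form; each ion's ligands are alphabetised independently.
The complex cation is given as 1+; its ligand charges sum to -1, so Fe = +2.
A 1:1 salt means the anion carries the equal and opposite charge, 1−.
Anion: ligand charges sum to -4; for the ion to be 1−, Ir = +3.

(acetylacetonato)bis(2,2'-bipyridine)iron(II) dicyano(ethylenediamine)diisothiocyanatoiridate(III)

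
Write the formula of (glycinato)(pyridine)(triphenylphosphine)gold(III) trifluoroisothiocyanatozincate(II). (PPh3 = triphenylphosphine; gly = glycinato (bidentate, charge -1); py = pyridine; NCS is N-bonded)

Cation [Au…]: ligand charges -1, Au(III) ⇒ ion charge 2+.
Anion [Zn…]: ligand charges -4, Zn(II) ⇒ ion charge 2−.
One 2+ cation balances one 2− anion.

[Au(gly)(PPh3)(py)][ZnF3(NCS)]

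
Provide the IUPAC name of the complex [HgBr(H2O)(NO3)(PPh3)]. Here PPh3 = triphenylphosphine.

aquabromonitrato(triphenylphosphine)mercury(II)

There is no counter-ion, so the complex is neutral overall.
Ligand charges: 1×triphenylphosphine (neutral), 1×nitrato (-1 each), 1×bromo (-1 each), 1×aqua (neutral); total -2. So Hg + (-2) = 0, giving Hg = +2.
Ligands are named alphabetically: aqua before bromo before nitrato before triphenylphosphine.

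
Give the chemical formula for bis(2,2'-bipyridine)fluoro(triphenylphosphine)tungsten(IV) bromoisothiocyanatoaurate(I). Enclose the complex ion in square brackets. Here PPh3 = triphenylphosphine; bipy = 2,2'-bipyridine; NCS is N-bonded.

Cation [W…]: ligand charges -1, W(IV) ⇒ ion charge 3+.
Anion [Au…]: ligand charges -2, Au(I) ⇒ ion charge 1−.
One 3+ cation requires 3 of the 1− anion.

[W(bipy)2F(PPh3)][AuBr(NCS)]3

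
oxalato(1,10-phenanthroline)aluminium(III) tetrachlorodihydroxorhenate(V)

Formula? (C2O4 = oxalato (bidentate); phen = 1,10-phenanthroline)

[Al(C2O4)(phen)][ReCl4(OH)2]

Cation [Al…]: ligand charges -2, Al(III) ⇒ ion charge 1+.
Anion [Re…]: ligand charges -6, Re(V) ⇒ ion charge 1−.
One 1+ cation balances one 1− anion.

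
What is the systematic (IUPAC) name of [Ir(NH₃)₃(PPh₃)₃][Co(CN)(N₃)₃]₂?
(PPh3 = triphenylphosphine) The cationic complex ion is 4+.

triamminetris(triphenylphosphine)iridium(IV) triazidocyanocobaltate(II)

Both ions are complex: the cation is named first with the plain metal name, the anion second with the -ate form; each ion's ligands are alphabetised independently.
The complex cation is given as 4+; its ligand charges sum to 0, so Ir = +4.
With 2 anions per cation, each anion must be 4/2 = 2−.
Anion: ligand charges sum to -4; for the ion to be 2−, Co = +2.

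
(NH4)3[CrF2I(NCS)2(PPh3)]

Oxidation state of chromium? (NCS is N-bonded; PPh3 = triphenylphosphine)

+2

3 ammonium outside the brackets (+1 each) → the complex ion is 3−.
Ligand charges: 1×I = -1; 2×NCS = -2; 2×F = -2; 1×PPh3 neutral; sum -5.
Cr + (-5) = 3− ⇒ Cr is +2.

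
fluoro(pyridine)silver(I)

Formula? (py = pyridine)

[AgF(py)]

Ligands: 1 pyridine (py, neutral), 1 fluoro (F, -1). Ligand charge sum = -1.
With Ag in oxidation state +1, the complex ion is [Ag...].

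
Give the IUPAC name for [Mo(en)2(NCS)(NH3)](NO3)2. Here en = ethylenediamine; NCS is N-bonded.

amminebis(ethylenediamine)isothiocyanatomolybdenum(III) nitrate

The 2 nitrate counter-ions carry a total charge of -2, so each complex ion is 2+.
Ligand charges: 1×ammine (neutral), 2×ethylenediamine (neutral), 1×isothiocyanato (-1 each); total -1. So Mo + (-1) = 2+, giving Mo = +3.
Ligands are named alphabetically: ammine before ethylenediamine before isothiocyanato.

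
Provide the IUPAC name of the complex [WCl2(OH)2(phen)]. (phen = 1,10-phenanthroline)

dichlorodihydroxo(1,10-phenanthroline)tungsten(IV)

There is no counter-ion, so the complex is neutral overall.
Ligand charges: 1×1,10-phenanthroline (neutral), 2×chloro (-1 each), 2×hydroxo (-1 each); total -4. So W + (-4) = 0, giving W = +4.
Ligands are named alphabetically: chloro before hydroxo before phenanthroline.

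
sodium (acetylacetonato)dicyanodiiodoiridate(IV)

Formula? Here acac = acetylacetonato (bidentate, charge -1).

Na[Ir(acac)(CN)2I2]

Ligands: 2 iodo (I, -1), 1 acetylacetonato (acac, -1), 2 cyano (CN, -1). Ligand charge sum = -5.
With Ir in oxidation state +4, the complex ion is [Ir...]^1−.
Charge balance with sodium (+1) requires 1 complex ion per 1 sodium.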